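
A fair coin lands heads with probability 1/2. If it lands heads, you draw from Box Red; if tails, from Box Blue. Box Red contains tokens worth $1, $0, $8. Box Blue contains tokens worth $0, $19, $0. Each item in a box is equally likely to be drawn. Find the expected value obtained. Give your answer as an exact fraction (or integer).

E[X | Box Red] = (1 + 0 + 8)/3 = 3
E[X | Box Blue] = (0 + 19 + 0)/3 = 19/3
E[X] = (1/2)·3 + (1/2)·19/3 = 14/3

14/3 dollars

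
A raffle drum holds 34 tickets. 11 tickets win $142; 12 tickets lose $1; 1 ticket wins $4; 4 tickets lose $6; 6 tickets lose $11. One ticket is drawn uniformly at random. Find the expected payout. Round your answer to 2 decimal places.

E[payout] = (11/34)·142 + (12/34)·(-1) + (1/34)·4 + (4/34)·(-6) + (6/34)·(-11) = 732/17
≈ $43.06

$43.06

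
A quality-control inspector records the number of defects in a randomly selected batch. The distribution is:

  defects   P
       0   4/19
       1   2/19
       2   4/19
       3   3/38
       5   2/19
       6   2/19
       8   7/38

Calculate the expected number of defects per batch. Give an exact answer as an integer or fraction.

129/38

E[X] = (4/19)·0 + (2/19)·1 + (4/19)·2 + (3/38)·3 + (2/19)·5 + (2/19)·6 + (7/38)·8
     = 129/38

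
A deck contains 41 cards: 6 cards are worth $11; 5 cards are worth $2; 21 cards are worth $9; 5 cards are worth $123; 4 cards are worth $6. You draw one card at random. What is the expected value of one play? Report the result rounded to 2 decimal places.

E[payout] = (6/41)·11 + (5/41)·2 + (21/41)·9 + (5/41)·123 + (4/41)·6 = 904/41
≈ $22.05

$22.05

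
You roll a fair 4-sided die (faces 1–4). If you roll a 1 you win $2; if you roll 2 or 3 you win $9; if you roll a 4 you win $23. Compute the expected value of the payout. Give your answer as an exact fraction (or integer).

43/4 dollars

E[payout] = (1/4)·2 + (1/2)·9 + (1/4)·23 = 43/4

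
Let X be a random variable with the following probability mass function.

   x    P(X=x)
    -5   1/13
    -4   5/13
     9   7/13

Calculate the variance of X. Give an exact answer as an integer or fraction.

7292/169

E[X] = (1/13)·(-5) + (5/13)·(-4) + (7/13)·9 = 38/13
E[X²] = (1/13)·25 + (5/13)·16 + (7/13)·81 = 672/13
Var(X) = 672/13 − (38/13)² = 7292/169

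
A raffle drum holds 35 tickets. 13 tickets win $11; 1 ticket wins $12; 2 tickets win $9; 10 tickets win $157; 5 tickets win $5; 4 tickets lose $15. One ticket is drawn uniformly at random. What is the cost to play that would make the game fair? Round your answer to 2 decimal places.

E[payout] = (13/35)·11 + (1/35)·12 + (2/35)·9 + (10/35)·157 + (5/35)·5 + (4/35)·(-15) = 244/5
Fair fee = E[payout] = 244/5 ≈ $48.80

$48.80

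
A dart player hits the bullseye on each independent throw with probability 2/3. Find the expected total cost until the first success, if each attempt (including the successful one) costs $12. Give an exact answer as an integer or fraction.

$18

E[#attempts] = 1/p = 3/2; E[cost] = 12·3/2 = 18.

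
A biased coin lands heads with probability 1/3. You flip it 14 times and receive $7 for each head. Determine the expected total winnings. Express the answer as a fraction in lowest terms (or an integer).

E[#heads] = 14·1/3 = 14/3 (linearity over flips).
E[winnings] = 7·14/3 = 98/3.

98/3 dollars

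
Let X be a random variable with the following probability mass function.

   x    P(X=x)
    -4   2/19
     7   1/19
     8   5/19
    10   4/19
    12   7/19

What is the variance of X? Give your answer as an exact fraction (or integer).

E[X] = (2/19)·(-4) + (1/19)·7 + (5/19)·8 + (4/19)·10 + (7/19)·12 = 163/19
E[X²] = (2/19)·16 + (1/19)·49 + (5/19)·64 + (4/19)·100 + (7/19)·144 = 1809/19
Var(X) = 1809/19 − (163/19)² = 7802/361

7802/361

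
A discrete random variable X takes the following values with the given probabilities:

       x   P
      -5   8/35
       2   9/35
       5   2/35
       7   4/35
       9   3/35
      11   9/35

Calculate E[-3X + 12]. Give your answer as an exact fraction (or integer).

-6/35

E[-3x+12] = (8/35)·27 + (9/35)·6 + (2/35)·(-3) + (4/35)·(-9) + (3/35)·(-15) + (9/35)·(-21)
     = -6/35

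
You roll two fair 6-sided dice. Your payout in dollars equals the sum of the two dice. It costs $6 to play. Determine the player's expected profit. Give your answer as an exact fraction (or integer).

Distribution of the sum of the two dice: 2 w.p. 1/36, 3 w.p. 1/18, 4 w.p. 1/12, 5 w.p. 1/9, 6 w.p. 5/36, 7 w.p. 1/6, …
E[payout] = (1/36)·2 + (1/18)·3 + (1/12)·4 + (1/9)·5 + (5/36)·6 + (1/6)·7 + (5/36)·8 + (1/9)·9 + (1/12)·10 + (1/18)·11 + (1/36)·12 = 7
Expected profit = 7 − 6 = 1

$1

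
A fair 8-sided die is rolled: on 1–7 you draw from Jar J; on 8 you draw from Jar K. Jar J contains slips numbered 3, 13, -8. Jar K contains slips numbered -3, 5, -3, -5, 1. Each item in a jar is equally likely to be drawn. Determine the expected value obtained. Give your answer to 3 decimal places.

E[X | Jar J] = (3 + 13 − 8)/3 = 8/3
E[X | Jar K] = (-3 + 5 − 3 − 5 + 1)/5 = -1
E[X] = (7/8)·8/3 + (1/8)·(-1) = 53/24 ≈ 2.208

2.208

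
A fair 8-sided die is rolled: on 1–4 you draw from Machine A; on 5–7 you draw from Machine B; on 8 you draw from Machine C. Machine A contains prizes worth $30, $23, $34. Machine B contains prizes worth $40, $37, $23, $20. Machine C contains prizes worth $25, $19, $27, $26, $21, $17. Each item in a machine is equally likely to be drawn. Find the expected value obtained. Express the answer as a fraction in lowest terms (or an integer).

457/16 dollars

E[X | Machine A] = (30 + 23 + 34)/3 = 29
E[X | Machine B] = (40 + 37 + 23 + 20)/4 = 30
E[X | Machine C] = (25 + 19 + 27 + 26 + 21 + 17)/6 = 45/2
E[X] = (1/2)·29 + (3/8)·30 + (1/8)·45/2 = 457/16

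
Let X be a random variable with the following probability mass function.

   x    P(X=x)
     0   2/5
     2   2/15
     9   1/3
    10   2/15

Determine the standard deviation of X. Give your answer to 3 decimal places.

4.439

E[X] = 23/5, E[X²] = 613/15
Var(X) = E[X²] − (E[X])² = 613/15 − 529/25 = 1478/75
SD(X) = √(1478/75) ≈ 4.439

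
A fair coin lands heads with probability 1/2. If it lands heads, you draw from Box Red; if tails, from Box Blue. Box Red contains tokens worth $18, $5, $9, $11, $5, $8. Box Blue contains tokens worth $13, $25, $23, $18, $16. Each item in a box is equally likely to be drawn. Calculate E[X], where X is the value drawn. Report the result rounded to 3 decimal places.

$14.167

E[X | Box Red] = (18 + 5 + 9 + 11 + 5 + 8)/6 = 28/3
E[X | Box Blue] = (13 + 25 + 23 + 18 + 16)/5 = 19
E[X] = (1/2)·28/3 + (1/2)·19 = 85/6 ≈ 14.167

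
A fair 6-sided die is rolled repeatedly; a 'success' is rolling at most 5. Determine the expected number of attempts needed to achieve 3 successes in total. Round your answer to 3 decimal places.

3.600

By linearity (sum of 3 independent geometric waits), E[trials] = 3/p = 3/(5/6) = 18/5.
≈ 3.600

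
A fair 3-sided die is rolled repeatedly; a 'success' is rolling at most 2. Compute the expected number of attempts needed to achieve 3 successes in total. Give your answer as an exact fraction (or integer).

9/2

By linearity (sum of 3 independent geometric waits), E[trials] = 3/p = 3/(2/3) = 9/2.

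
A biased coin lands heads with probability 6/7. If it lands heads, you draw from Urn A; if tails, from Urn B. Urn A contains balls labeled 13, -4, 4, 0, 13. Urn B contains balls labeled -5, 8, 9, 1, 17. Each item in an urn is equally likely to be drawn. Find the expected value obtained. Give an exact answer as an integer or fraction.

186/35

E[X | Urn A] = (13 − 4 + 4 + 0 + 13)/5 = 26/5
E[X | Urn B] = (-5 + 8 + 9 + 1 + 17)/5 = 6
E[X] = (6/7)·26/5 + (1/7)·6 = 186/35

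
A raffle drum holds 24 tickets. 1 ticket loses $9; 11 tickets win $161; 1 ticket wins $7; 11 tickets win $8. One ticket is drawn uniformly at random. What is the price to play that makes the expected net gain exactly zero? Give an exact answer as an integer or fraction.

619/8 dollars

E[payout] = (1/24)·(-9) + (11/24)·161 + (1/24)·7 + (11/24)·8 = 619/8
Fair fee = E[payout] = 619/8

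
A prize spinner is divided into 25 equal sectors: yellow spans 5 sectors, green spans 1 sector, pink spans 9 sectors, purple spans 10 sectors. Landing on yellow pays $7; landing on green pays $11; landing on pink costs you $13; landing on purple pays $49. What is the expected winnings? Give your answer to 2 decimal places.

$16.76

E[payout] = (5/25)·7 + (1/25)·11 + (9/25)·(-13) + (10/25)·49 = 419/25
≈ $16.76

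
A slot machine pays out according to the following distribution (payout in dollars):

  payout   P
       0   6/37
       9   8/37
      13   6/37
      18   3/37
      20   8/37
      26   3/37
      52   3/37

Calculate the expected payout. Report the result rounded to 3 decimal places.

$16.162

E[X] = (6/37)·0 + (8/37)·9 + (6/37)·13 + (3/37)·18 + (8/37)·20 + (3/37)·26 + (3/37)·52
     = 598/37 ≈ 16.162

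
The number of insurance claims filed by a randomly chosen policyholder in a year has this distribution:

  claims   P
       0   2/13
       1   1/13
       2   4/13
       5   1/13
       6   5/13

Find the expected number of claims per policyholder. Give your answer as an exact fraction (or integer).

E[X] = (2/13)·0 + (1/13)·1 + (4/13)·2 + (1/13)·5 + (5/13)·6
     = 44/13

44/13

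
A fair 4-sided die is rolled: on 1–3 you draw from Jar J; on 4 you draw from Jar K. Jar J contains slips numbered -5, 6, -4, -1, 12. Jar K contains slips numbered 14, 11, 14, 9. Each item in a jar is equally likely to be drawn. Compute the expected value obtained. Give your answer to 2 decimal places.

E[X | Jar J] = (-5 + 6 − 4 − 1 + 12)/5 = 8/5
E[X | Jar K] = (14 + 11 + 14 + 9)/4 = 12
E[X] = (3/4)·8/5 + (1/4)·12 = 21/5 ≈ 4.20

4.20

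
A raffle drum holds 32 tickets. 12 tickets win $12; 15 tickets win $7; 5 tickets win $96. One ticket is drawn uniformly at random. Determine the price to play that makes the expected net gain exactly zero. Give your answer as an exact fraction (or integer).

729/32 dollars

E[payout] = (12/32)·12 + (15/32)·7 + (5/32)·96 = 729/32
Fair fee = E[payout] = 729/32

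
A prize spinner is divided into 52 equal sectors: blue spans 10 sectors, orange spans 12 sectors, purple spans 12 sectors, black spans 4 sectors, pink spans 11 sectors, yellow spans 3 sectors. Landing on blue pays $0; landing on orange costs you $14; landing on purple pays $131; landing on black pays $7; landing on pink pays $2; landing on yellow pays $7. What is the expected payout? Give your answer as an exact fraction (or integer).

1475/52 dollars

E[payout] = (10/52)·0 + (12/52)·(-14) + (12/52)·131 + (4/52)·7 + (11/52)·2 + (3/52)·7 = 1475/52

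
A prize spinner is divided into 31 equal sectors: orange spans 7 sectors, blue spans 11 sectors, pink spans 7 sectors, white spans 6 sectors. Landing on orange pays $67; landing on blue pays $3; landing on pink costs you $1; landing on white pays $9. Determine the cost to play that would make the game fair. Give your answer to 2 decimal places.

$17.71

E[payout] = (7/31)·67 + (11/31)·3 + (7/31)·(-1) + (6/31)·9 = 549/31
Fair fee = E[payout] = 549/31 ≈ $17.71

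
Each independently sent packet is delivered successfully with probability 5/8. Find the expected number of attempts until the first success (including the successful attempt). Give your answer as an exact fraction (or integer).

8/5

For a geometric distribution, E[trials] = 1/p = 1/(5/8) = 8/5.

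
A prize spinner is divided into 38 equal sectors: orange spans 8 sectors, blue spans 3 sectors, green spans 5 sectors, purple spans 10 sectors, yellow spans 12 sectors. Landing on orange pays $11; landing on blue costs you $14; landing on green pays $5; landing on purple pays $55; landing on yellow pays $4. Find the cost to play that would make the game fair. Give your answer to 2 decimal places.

E[payout] = (8/38)·11 + (3/38)·(-14) + (5/38)·5 + (10/38)·55 + (12/38)·4 = 669/38
Fair fee = E[payout] = 669/38 ≈ $17.61

$17.61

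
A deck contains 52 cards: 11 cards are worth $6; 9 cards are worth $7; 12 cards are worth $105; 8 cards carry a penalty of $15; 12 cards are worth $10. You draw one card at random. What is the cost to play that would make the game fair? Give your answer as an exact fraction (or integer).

E[payout] = (11/52)·6 + (9/52)·7 + (12/52)·105 + (8/52)·(-15) + (12/52)·10 = 1389/52
Fair fee = E[payout] = 1389/52

1389/52 dollars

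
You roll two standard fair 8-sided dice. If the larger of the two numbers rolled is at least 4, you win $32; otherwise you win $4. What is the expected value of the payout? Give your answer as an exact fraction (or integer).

E[payout] = (9/64)·4 + (55/64)·32 = 449/16

449/16 dollars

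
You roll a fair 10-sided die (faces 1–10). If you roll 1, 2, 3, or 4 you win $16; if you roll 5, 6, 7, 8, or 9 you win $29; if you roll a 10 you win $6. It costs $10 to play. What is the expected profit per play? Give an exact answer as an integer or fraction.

23/2 dollars

E[payout] = (1/10)·6 + (2/5)·16 + (1/2)·29 = 43/2
Expected profit = 43/2 − 10 = 23/2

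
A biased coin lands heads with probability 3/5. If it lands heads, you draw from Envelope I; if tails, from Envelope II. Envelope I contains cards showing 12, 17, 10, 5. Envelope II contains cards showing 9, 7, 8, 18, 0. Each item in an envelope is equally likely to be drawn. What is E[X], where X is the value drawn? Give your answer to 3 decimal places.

E[X | Envelope I] = (12 + 17 + 10 + 5)/4 = 11
E[X | Envelope II] = (9 + 7 + 8 + 18 + 0)/5 = 42/5
E[X] = (3/5)·11 + (2/5)·42/5 = 249/25 ≈ 9.960

9.960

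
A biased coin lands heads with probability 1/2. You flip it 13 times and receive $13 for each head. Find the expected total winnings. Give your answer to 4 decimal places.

$84.5000

E[#heads] = 13·1/2 = 13/2 (linearity over flips).
E[winnings] = 13·13/2 = 169/2.
≈ 84.5000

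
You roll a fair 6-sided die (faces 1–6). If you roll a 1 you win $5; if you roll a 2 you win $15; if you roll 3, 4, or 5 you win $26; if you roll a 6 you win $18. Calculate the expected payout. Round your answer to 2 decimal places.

$19.33

E[payout] = (1/6)·5 + (1/6)·15 + (1/6)·18 + (1/2)·26 = 58/3
≈ $19.33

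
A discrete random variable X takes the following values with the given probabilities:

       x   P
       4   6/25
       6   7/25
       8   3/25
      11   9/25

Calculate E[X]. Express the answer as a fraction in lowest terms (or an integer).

189/25

E[X] = (6/25)·4 + (7/25)·6 + (3/25)·8 + (9/25)·11
     = 189/25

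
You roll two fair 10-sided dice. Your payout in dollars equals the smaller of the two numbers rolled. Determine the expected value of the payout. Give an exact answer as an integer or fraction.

77/20 dollars

Distribution of the smaller of the two numbers rolled: 1 w.p. 19/100, 2 w.p. 17/100, 3 w.p. 3/20, 4 w.p. 13/100, 5 w.p. 11/100, 6 w.p. 9/100, …
E[payout] = (19/100)·1 + (17/100)·2 + (3/20)·3 + (13/100)·4 + (11/100)·5 + (9/100)·6 + (7/100)·7 + (1/20)·8 + (3/100)·9 + (1/100)·10 = 77/20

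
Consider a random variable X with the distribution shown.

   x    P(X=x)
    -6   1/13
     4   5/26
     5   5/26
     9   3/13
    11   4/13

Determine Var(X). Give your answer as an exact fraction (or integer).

E[X] = (1/13)·(-6) + (5/26)·4 + (5/26)·5 + (3/13)·9 + (4/13)·11 = 175/26
E[X²] = (1/13)·36 + (5/26)·16 + (5/26)·25 + (3/13)·81 + (4/13)·121 = 1731/26
Var(X) = 1731/26 − (175/26)² = 14381/676

14381/676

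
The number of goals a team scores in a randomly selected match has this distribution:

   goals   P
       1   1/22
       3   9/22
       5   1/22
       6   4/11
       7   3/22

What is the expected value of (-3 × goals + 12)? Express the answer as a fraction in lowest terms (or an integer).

E[-3x+12] = (1/22)·9 + (9/22)·3 + (1/22)·(-3) + (4/11)·(-6) + (3/22)·(-9)
     = -21/11

-21/11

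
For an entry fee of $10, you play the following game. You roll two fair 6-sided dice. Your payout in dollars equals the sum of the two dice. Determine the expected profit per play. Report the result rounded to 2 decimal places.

-$3.00

Distribution of the sum of the two dice: 2 w.p. 1/36, 3 w.p. 1/18, 4 w.p. 1/12, 5 w.p. 1/9, 6 w.p. 5/36, 7 w.p. 1/6, …
E[payout] = (1/36)·2 + (1/18)·3 + (1/12)·4 + (1/9)·5 + (5/36)·6 + (1/6)·7 + (5/36)·8 + (1/9)·9 + (1/12)·10 + (1/18)·11 + (1/36)·12 = 7
Expected profit = 7 − 10 = -3 ≈ -$3.00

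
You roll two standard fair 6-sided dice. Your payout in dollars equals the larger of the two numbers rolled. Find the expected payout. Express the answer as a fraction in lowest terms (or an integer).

Distribution of the larger of the two numbers rolled: 1 w.p. 1/36, 2 w.p. 1/12, 3 w.p. 5/36, 4 w.p. 7/36, 5 w.p. 1/4, 6 w.p. 11/36
E[payout] = (1/36)·1 + (1/12)·2 + (5/36)·3 + (7/36)·4 + (1/4)·5 + (11/36)·6 = 161/36

161/36 dollars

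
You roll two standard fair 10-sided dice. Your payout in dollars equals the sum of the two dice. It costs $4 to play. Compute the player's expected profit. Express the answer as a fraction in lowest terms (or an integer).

$7

Distribution of the sum of the two dice: 2 w.p. 1/100, 3 w.p. 1/50, 4 w.p. 3/100, 5 w.p. 1/25, 6 w.p. 1/20, 7 w.p. 3/50, …
E[payout] = (1/100)·2 + (1/50)·3 + (3/100)·4 + (1/25)·5 + (1/20)·6 + (3/50)·7 + (7/100)·8 + (2/25)·9 + (9/100)·10 + (1/10)·11 + (9/100)·12 + (2/25)·13 + (7/100)·14 + (3/50)·15 + (1/20)·16 + (1/25)·17 + (3/100)·18 + (1/50)·19 + (1/100)·20 = 11
Expected profit = 11 − 4 = 7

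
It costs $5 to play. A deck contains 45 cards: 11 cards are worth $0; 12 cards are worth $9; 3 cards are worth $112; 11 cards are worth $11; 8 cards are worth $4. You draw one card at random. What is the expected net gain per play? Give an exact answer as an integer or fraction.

124/15 dollars

E[payout] = (11/45)·0 + (12/45)·9 + (3/45)·112 + (11/45)·11 + (8/45)·4 = 199/15
Expected profit = 199/15 − 5 = 124/15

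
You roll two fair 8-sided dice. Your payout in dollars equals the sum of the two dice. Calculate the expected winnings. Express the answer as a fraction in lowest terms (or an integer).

Distribution of the sum of the two dice: 2 w.p. 1/64, 3 w.p. 1/32, 4 w.p. 3/64, 5 w.p. 1/16, 6 w.p. 5/64, 7 w.p. 3/32, …
E[payout] = (1/64)·2 + (1/32)·3 + (3/64)·4 + (1/16)·5 + (5/64)·6 + (3/32)·7 + (7/64)·8 + (1/8)·9 + (7/64)·10 + (3/32)·11 + (5/64)·12 + (1/16)·13 + (3/64)·14 + (1/32)·15 + (1/64)·16 = 9

$9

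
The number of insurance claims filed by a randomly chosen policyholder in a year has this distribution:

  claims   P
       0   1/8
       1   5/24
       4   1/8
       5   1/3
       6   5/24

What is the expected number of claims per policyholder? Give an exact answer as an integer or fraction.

29/8

E[X] = (1/8)·0 + (5/24)·1 + (1/8)·4 + (1/3)·5 + (5/24)·6
     = 29/8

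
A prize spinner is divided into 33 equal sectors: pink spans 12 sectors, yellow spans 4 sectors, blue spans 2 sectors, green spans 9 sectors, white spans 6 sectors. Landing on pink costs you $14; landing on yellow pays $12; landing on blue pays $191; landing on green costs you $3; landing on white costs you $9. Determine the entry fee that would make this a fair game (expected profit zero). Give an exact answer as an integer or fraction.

E[payout] = (12/33)·(-14) + (4/33)·12 + (2/33)·191 + (9/33)·(-3) + (6/33)·(-9) = 181/33
Fair fee = E[payout] = 181/33

181/33 dollars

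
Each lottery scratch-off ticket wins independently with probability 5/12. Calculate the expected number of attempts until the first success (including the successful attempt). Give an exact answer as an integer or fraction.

For a geometric distribution, E[trials] = 1/p = 1/(5/12) = 12/5.

12/5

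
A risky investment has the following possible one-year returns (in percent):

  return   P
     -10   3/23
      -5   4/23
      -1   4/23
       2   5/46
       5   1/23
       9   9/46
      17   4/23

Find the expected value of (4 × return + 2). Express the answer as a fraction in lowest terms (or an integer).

304/23

E[4x+2] = (3/23)·(-38) + (4/23)·(-18) + (4/23)·(-2) + (5/46)·10 + (1/23)·22 + (9/46)·38 + (4/23)·70
     = 304/23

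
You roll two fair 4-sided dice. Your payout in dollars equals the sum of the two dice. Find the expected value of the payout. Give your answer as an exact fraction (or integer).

$5

Distribution of the sum of the two dice: 2 w.p. 1/16, 3 w.p. 1/8, 4 w.p. 3/16, 5 w.p. 1/4, 6 w.p. 3/16, 7 w.p. 1/8, …
E[payout] = (1/16)·2 + (1/8)·3 + (3/16)·4 + (1/4)·5 + (3/16)·6 + (1/8)·7 + (1/16)·8 = 5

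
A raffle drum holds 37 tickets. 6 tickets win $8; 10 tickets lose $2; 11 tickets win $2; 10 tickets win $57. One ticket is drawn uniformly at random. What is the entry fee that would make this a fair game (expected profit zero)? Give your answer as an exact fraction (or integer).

E[payout] = (6/37)·8 + (10/37)·(-2) + (11/37)·2 + (10/37)·57 = 620/37
Fair fee = E[payout] = 620/37

620/37 dollars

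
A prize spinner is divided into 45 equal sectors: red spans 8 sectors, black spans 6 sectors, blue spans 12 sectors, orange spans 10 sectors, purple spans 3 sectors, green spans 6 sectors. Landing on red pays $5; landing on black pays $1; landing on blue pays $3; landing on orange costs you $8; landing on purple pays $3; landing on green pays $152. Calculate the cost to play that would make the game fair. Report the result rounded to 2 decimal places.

$20.51

E[payout] = (8/45)·5 + (6/45)·1 + (12/45)·3 + (10/45)·(-8) + (3/45)·3 + (6/45)·152 = 923/45
Fair fee = E[payout] = 923/45 ≈ $20.51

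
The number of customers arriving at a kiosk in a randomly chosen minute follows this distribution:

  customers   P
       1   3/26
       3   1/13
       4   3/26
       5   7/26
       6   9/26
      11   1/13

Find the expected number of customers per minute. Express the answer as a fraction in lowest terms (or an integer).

66/13

E[X] = (3/26)·1 + (1/13)·3 + (3/26)·4 + (7/26)·5 + (9/26)·6 + (1/13)·11
     = 66/13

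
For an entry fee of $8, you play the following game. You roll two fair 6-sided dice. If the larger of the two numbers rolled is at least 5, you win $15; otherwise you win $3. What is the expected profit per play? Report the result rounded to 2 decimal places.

$1.67

E[payout] = (4/9)·3 + (5/9)·15 = 29/3
Expected profit = 29/3 − 8 = 5/3 ≈ $1.67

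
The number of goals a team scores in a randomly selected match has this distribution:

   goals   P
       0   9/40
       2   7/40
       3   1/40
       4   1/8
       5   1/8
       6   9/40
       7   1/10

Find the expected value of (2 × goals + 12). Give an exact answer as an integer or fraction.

E[2x+12] = (9/40)·12 + (7/40)·16 + (1/40)·18 + (1/8)·20 + (1/8)·22 + (9/40)·24 + (1/10)·26
     = 96/5

96/5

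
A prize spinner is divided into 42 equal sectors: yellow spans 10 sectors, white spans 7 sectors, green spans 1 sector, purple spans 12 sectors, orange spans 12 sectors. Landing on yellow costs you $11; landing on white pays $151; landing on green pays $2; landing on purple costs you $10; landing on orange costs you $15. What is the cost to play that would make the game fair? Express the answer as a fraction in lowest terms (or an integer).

649/42 dollars

E[payout] = (10/42)·(-11) + (7/42)·151 + (1/42)·2 + (12/42)·(-10) + (12/42)·(-15) = 649/42
Fair fee = E[payout] = 649/42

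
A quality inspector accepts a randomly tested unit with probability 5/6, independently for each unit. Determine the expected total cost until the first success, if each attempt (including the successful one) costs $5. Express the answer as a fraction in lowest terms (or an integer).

E[#attempts] = 1/p = 6/5; E[cost] = 5·6/5 = 6.

$6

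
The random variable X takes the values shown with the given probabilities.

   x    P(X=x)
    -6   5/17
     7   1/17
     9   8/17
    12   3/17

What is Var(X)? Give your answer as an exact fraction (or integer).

E[X] = (5/17)·(-6) + (1/17)·7 + (8/17)·9 + (3/17)·12 = 5
E[X²] = (5/17)·36 + (1/17)·49 + (8/17)·81 + (3/17)·144 = 77
Var(X) = 77 − (5)² = 52

52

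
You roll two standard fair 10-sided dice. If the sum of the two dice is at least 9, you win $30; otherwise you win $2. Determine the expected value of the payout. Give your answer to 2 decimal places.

E[payout] = (7/25)·2 + (18/25)·30 = 554/25
≈ $22.16

$22.16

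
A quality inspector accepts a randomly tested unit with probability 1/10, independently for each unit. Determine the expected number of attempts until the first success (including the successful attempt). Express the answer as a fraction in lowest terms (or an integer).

10

For a geometric distribution, E[trials] = 1/p = 1/(1/10) = 10.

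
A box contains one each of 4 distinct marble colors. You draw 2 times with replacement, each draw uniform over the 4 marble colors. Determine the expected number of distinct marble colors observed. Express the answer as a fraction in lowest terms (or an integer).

Let Xⱼ=1 if type j appears at least once. P(Xⱼ=1) = 1 − ((4−1)/4)^2 = 7/16.
E[#distinct] = 4·7/16 = 7/4.

7/4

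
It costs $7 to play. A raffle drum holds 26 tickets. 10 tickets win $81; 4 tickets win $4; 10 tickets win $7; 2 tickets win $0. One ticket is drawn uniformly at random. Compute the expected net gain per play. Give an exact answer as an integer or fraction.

E[payout] = (10/26)·81 + (4/26)·4 + (10/26)·7 + (2/26)·0 = 448/13
Expected profit = 448/13 − 7 = 357/13

357/13 dollars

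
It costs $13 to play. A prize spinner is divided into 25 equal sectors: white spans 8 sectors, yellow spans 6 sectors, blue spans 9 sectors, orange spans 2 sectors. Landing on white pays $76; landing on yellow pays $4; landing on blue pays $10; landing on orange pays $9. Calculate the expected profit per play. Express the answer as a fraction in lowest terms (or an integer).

83/5 dollars

E[payout] = (8/25)·76 + (6/25)·4 + (9/25)·10 + (2/25)·9 = 148/5
Expected profit = 148/5 − 13 = 83/5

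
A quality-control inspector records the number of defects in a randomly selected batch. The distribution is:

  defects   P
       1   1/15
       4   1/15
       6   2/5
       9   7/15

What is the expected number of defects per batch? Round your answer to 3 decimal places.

E[X] = (1/15)·1 + (1/15)·4 + (2/5)·6 + (7/15)·9
     = 104/15 ≈ 6.933

6.933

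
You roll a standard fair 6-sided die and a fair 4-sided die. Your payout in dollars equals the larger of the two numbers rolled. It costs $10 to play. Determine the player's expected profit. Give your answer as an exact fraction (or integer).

-73/12 dollars

Distribution of the larger of the two numbers rolled: 1 w.p. 1/24, 2 w.p. 1/8, 3 w.p. 5/24, 4 w.p. 7/24, 5 w.p. 1/6, 6 w.p. 1/6
E[payout] = (1/24)·1 + (1/8)·2 + (5/24)·3 + (7/24)·4 + (1/6)·5 + (1/6)·6 = 47/12
Expected profit = 47/12 − 10 = -73/12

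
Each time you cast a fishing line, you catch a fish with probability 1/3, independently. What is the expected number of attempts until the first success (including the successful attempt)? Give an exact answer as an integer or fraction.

For a geometric distribution, E[trials] = 1/p = 1/(1/3) = 3.

3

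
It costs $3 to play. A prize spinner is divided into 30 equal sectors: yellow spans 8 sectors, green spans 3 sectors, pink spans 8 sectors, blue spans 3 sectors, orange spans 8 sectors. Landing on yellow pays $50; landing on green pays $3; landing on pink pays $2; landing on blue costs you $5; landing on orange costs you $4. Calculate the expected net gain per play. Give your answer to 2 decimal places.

E[payout] = (8/30)·50 + (3/30)·3 + (8/30)·2 + (3/30)·(-5) + (8/30)·(-4) = 63/5
Expected profit = 63/5 − 3 = 48/5 ≈ $9.60

$9.60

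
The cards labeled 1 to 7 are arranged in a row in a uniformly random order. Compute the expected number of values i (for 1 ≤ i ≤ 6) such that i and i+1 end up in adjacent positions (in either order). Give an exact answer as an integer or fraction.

12/7

For each i ∈ {1,…,6}, let Xᵢ = 1 if i and i+1 are adjacent. P(Xᵢ=1) = 2·(7−1)!/7! = 2/7.
By linearity, E[ΣXᵢ] = (6)·(2/7) = 12/7.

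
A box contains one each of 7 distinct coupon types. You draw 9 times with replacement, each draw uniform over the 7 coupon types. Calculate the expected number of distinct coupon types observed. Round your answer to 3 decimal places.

5.252

Let Xⱼ=1 if type j appears at least once. P(Xⱼ=1) = 1 − ((7−1)/7)^9 = 30275911/40353607.
E[#distinct] = 7·30275911/40353607 = 30275911/5764801.
≈ 5.252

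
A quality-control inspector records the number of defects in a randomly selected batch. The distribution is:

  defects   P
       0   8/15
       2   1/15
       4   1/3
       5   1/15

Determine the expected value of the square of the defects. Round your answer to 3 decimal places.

E[X²] = (8/15)·0 + (1/15)·4 + (1/3)·16 + (1/15)·25
     = 109/15 ≈ 7.267

7.267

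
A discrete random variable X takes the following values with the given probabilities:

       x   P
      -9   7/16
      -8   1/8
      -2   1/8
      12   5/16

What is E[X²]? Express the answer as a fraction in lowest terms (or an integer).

1423/16

E[X²] = (7/16)·81 + (1/8)·64 + (1/8)·4 + (5/16)·144
     = 1423/16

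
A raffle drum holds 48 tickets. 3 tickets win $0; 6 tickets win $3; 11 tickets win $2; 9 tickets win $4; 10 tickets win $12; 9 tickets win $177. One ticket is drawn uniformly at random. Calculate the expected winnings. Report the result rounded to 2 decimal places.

E[payout] = (3/48)·0 + (6/48)·3 + (11/48)·2 + (9/48)·4 + (10/48)·12 + (9/48)·177 = 1789/48
≈ $37.27

$37.27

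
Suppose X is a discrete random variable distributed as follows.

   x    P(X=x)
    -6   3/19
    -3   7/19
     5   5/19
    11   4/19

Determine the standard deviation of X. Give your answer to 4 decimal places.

6.2096

E[X] = 30/19, E[X²] = 780/19
Var(X) = E[X²] − (E[X])² = 780/19 − 900/361 = 13920/361
SD(X) = √(13920/361) ≈ 6.2096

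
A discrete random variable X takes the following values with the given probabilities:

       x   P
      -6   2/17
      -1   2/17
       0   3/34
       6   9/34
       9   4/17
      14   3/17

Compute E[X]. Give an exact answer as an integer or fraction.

91/17

E[X] = (2/17)·(-6) + (2/17)·(-1) + (3/34)·0 + (9/34)·6 + (4/17)·9 + (3/17)·14
     = 91/17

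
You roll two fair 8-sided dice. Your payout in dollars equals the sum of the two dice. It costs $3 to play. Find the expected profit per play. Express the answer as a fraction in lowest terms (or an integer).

Distribution of the sum of the two dice: 2 w.p. 1/64, 3 w.p. 1/32, 4 w.p. 3/64, 5 w.p. 1/16, 6 w.p. 5/64, 7 w.p. 3/32, …
E[payout] = (1/64)·2 + (1/32)·3 + (3/64)·4 + (1/16)·5 + (5/64)·6 + (3/32)·7 + (7/64)·8 + (1/8)·9 + (7/64)·10 + (3/32)·11 + (5/64)·12 + (1/16)·13 + (3/64)·14 + (1/32)·15 + (1/64)·16 = 9
Expected profit = 9 − 3 = 6

$6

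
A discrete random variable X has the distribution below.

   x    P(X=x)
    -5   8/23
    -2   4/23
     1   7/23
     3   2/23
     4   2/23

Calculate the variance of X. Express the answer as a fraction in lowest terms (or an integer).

E[X] = (8/23)·(-5) + (4/23)·(-2) + (7/23)·1 + (2/23)·3 + (2/23)·4 = -27/23
E[X²] = (8/23)·25 + (4/23)·4 + (7/23)·1 + (2/23)·9 + (2/23)·16 = 273/23
Var(X) = 273/23 − (-27/23)² = 5550/529

5550/529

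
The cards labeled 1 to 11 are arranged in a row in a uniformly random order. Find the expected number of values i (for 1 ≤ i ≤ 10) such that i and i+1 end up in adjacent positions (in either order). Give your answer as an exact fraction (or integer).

20/11

For each i ∈ {1,…,10}, let Xᵢ = 1 if i and i+1 are adjacent. P(Xᵢ=1) = 2·(11−1)!/11! = 2/11.
By linearity, E[ΣXᵢ] = (10)·(2/11) = 20/11.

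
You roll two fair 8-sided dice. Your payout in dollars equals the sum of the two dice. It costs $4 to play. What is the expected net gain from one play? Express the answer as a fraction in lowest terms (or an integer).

$5

Distribution of the sum of the two dice: 2 w.p. 1/64, 3 w.p. 1/32, 4 w.p. 3/64, 5 w.p. 1/16, 6 w.p. 5/64, 7 w.p. 3/32, …
E[payout] = (1/64)·2 + (1/32)·3 + (3/64)·4 + (1/16)·5 + (5/64)·6 + (3/32)·7 + (7/64)·8 + (1/8)·9 + (7/64)·10 + (3/32)·11 + (5/64)·12 + (1/16)·13 + (3/64)·14 + (1/32)·15 + (1/64)·16 = 9
Expected profit = 9 − 4 = 5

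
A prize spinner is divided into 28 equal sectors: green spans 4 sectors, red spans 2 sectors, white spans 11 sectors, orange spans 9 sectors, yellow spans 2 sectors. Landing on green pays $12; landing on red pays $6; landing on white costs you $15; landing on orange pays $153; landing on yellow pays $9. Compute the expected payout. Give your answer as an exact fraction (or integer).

E[payout] = (4/28)·12 + (2/28)·6 + (11/28)·(-15) + (9/28)·153 + (2/28)·9 = 645/14

645/14 dollars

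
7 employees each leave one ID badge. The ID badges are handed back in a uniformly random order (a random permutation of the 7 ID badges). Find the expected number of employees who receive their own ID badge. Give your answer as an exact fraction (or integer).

Let Xᵢ = 1 if person i gets their own ID badge. For each i, P(Xᵢ=1) = 1/7.
By linearity of expectation, E[X₁+…+X_7] = 7·(1/7) = 1.

1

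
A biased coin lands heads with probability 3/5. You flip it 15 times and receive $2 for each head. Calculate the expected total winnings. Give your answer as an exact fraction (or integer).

$18

E[#heads] = 15·3/5 = 9 (linearity over flips).
E[winnings] = 2·9 = 18.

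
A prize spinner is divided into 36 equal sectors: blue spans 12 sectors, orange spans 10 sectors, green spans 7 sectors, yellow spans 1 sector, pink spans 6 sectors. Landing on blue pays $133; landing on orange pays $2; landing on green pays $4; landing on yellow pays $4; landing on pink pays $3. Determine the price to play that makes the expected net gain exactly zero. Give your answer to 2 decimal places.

E[payout] = (12/36)·133 + (10/36)·2 + (7/36)·4 + (1/36)·4 + (6/36)·3 = 833/18
Fair fee = E[payout] = 833/18 ≈ $46.28

$46.28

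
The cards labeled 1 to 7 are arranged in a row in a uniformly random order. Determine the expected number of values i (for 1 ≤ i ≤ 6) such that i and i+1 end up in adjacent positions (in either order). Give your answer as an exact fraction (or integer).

For each i ∈ {1,…,6}, let Xᵢ = 1 if i and i+1 are adjacent. P(Xᵢ=1) = 2·(7−1)!/7! = 2/7.
By linearity, E[ΣXᵢ] = (6)·(2/7) = 12/7.

12/7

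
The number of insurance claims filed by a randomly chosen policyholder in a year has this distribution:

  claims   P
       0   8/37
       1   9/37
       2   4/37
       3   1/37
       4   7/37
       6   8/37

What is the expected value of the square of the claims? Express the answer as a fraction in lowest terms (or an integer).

434/37

E[X²] = (8/37)·0 + (9/37)·1 + (4/37)·4 + (1/37)·9 + (7/37)·16 + (8/37)·36
     = 434/37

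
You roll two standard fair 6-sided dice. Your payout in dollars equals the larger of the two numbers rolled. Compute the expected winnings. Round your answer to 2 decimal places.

$4.47

Distribution of the larger of the two numbers rolled: 1 w.p. 1/36, 2 w.p. 1/12, 3 w.p. 5/36, 4 w.p. 7/36, 5 w.p. 1/4, 6 w.p. 11/36
E[payout] = (1/36)·1 + (1/12)·2 + (5/36)·3 + (7/36)·4 + (1/4)·5 + (11/36)·6 = 161/36
≈ $4.47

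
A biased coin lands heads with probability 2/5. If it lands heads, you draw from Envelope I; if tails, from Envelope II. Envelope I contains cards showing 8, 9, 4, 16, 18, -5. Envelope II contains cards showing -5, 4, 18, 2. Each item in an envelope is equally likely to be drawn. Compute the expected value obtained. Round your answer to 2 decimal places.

E[X | Envelope I] = (8 + 9 + 4 + 16 + 18 − 5)/6 = 25/3
E[X | Envelope II] = (-5 + 4 + 18 + 2)/4 = 19/4
E[X] = (2/5)·25/3 + (3/5)·19/4 = 371/60 ≈ 6.18

6.18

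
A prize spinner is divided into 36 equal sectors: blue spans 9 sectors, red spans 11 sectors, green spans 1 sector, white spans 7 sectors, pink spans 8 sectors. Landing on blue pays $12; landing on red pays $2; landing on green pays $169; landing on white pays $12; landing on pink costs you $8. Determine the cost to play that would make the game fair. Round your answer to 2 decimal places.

$8.86

E[payout] = (9/36)·12 + (11/36)·2 + (1/36)·169 + (7/36)·12 + (8/36)·(-8) = 319/36
Fair fee = E[payout] = 319/36 ≈ $8.86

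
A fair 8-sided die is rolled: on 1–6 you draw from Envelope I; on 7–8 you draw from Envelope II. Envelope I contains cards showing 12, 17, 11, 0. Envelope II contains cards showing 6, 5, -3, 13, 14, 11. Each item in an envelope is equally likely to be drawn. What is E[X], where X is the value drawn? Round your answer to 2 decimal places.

9.42

E[X | Envelope I] = (12 + 17 + 11 + 0)/4 = 10
E[X | Envelope II] = (6 + 5 − 3 + 13 + 14 + 11)/6 = 23/3
E[X] = (3/4)·10 + (1/4)·23/3 = 113/12 ≈ 9.42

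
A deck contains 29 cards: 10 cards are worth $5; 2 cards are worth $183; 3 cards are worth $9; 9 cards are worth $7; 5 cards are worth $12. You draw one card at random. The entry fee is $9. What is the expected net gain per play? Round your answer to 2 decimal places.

$10.52

E[payout] = (10/29)·5 + (2/29)·183 + (3/29)·9 + (9/29)·7 + (5/29)·12 = 566/29
Expected profit = 566/29 − 9 = 305/29 ≈ $10.52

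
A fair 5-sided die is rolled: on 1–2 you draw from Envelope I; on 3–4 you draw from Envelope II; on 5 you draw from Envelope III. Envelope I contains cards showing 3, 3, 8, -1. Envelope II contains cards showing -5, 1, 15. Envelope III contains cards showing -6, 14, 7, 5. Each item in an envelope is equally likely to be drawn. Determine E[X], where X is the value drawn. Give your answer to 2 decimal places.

E[X | Envelope I] = (3 + 3 + 8 − 1)/4 = 13/4
E[X | Envelope II] = (-5 + 1 + 15)/3 = 11/3
E[X | Envelope III] = (-6 + 14 + 7 + 5)/4 = 5
E[X] = (2/5)·13/4 + (2/5)·11/3 + (1/5)·5 = 113/30 ≈ 3.77

3.77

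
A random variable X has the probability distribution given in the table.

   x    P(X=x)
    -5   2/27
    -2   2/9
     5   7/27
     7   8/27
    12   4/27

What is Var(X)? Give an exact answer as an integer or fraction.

E[X] = (2/27)·(-5) + (2/9)·(-2) + (7/27)·5 + (8/27)·7 + (4/27)·12 = 13/3
E[X²] = (2/27)·25 + (2/9)·4 + (7/27)·25 + (8/27)·49 + (4/27)·144 = 1217/27
Var(X) = 1217/27 − (13/3)² = 710/27

710/27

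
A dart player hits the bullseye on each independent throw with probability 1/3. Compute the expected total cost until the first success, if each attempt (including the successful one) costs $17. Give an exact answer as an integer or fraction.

$51

E[#attempts] = 1/p = 3; E[cost] = 17·3 = 51.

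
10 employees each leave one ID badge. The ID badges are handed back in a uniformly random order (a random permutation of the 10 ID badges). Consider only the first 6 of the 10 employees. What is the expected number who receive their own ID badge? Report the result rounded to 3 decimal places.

0.600

Let Xᵢ = 1 if person i gets their own ID badge. For each i, P(Xᵢ=1) = 1/10.
By linearity of expectation, E[X₁+…+X_6] = 6·(1/10) = 3/5.
≈ 0.600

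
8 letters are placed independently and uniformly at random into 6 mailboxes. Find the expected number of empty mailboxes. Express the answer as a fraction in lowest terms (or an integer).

Let Xⱼ=1 if mailbox j is empty. P(Xⱼ=1) = ((6-1)/6)^8 = 390625/1679616.
By linearity, E[#empty] = 6·390625/1679616 = 390625/279936.

390625/279936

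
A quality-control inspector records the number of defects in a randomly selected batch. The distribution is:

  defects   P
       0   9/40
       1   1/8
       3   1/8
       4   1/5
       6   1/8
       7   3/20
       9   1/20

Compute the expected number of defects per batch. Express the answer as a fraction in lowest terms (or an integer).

71/20

E[X] = (9/40)·0 + (1/8)·1 + (1/8)·3 + (1/5)·4 + (1/8)·6 + (3/20)·7 + (1/20)·9
     = 71/20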